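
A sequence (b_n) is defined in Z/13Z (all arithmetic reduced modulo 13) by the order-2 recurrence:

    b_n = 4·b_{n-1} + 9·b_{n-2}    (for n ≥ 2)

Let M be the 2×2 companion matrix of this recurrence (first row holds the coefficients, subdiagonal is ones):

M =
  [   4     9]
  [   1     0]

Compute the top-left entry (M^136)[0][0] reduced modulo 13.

(M^136)[0][0] is the top entry after applying M 136 times to the unit state (1, 0). Equivalently it is h_{137} for the auxiliary sequence (h_n) obeying the same recurrence with h_1 = 1 and h_i = 0 for 0 ≤ i < 1:
h_2 = 4·1 + 9·0 = 4
h_3 = 4·4 + 9·1 = 12
h_4 = 4·12 + 9·4 = 6
h_5 = 4·6 + 9·12 = 2
h_6 = 4·2 + 9·6 = 10
h_7 = 4·10 + 9·2 = 6
h_8 = 4·6 + 9·10 = 10
h_9 = 4·10 + 9·6 = 3
h_10 = 4·3 + 9·10 = 11
h_11 = 4·11 + 9·3 = 6
h_12 = 4·6 + 9·11 = 6
h_13 = 4·6 + 9·6 = 0
h_14 = 4·0 + 9·6 = 2
h_15 = 4·2 + 9·0 = 8
h_16 = 4·8 + 9·2 = 11
h_17 = 4·11 + 9·8 = 12
h_18 = 4·12 + 9·11 = 4
h_19 = 4·4 + 9·12 = 7
h_20 = 4·7 + 9·4 = 12
h_21 = 4·12 + 9·7 = 7
h_22 = 4·7 + 9·12 = 6
h_23 = 4·6 + 9·7 = 9
h_24 = 4·9 + 9·6 = 12
h_25 = 4·12 + 9·9 = 12
h_26 = 4·12 + 9·12 = 0
h_27 = 4·0 + 9·12 = 4
h_28 = 4·4 + 9·0 = 3
h_29 = 4·3 + 9·4 = 9
h_30 = 4·9 + 9·3 = 11
h_31 = 4·11 + 9·9 = 8
h_32 = 4·8 + 9·11 = 1
h_33 = 4·1 + 9·8 = 11
h_34 = 4·11 + 9·1 = 1
h_35 = 4·1 + 9·11 = 12
h_36 = 4·12 + 9·1 = 5
h_37 = 4·5 + 9·12 = 11
h_38 = 4·11 + 9·5 = 11
h_39 = 4·11 + 9·11 = 0
h_40 = 4·0 + 9·11 = 8
h_41 = 4·8 + 9·0 = 6
h_42 = 4·6 + 9·8 = 5
h_43 = 4·5 + 9·6 = 9
h_44 = 4·9 + 9·5 = 3
h_45 = 4·3 + 9·9 = 2
h_46 = 4·2 + 9·3 = 9
h_47 = 4·9 + 9·2 = 2
h_48 = 4·2 + 9·9 = 11
h_49 = 4·11 + 9·2 = 10
h_50 = 4·10 + 9·11 = 9
h_51 = 4·9 + 9·10 = 9
h_52 = 4·9 + 9·9 = 0
h_53 = 4·0 + 9·9 = 3
h_54 = 4·3 + 9·0 = 12
h_55 = 4·12 + 9·3 = 10
h_56 = 4·10 + 9·12 = 5
h_57 = 4·5 + 9·10 = 6
h_58 = 4·6 + 9·5 = 4
h_59 = 4·4 + 9·6 = 5
h_60 = 4·5 + 9·4 = 4
h_61 = 4·4 + 9·5 = 9
h_62 = 4·9 + 9·4 = 7
h_63 = 4·7 + 9·9 = 5
h_64 = 4·5 + 9·7 = 5
h_65 = 4·5 + 9·5 = 0
h_66 = 4·0 + 9·5 = 6
h_67 = 4·6 + 9·0 = 11
h_68 = 4·11 + 9·6 = 7
h_69 = 4·7 + 9·11 = 10
h_70 = 4·10 + 9·7 = 12
h_71 = 4·12 + 9·10 = 8
h_72 = 4·8 + 9·12 = 10
h_73 = 4·10 + 9·8 = 8
h_74 = 4·8 + 9·10 = 5
h_75 = 4·5 + 9·8 = 1
h_76 = 4·1 + 9·5 = 10
h_77 = 4·10 + 9·1 = 10
h_78 = 4·10 + 9·10 = 0
h_79 = 4·0 + 9·10 = 12
h_80 = 4·12 + 9·0 = 9
h_81 = 4·9 + 9·12 = 1
h_82 = 4·1 + 9·9 = 7
h_83 = 4·7 + 9·1 = 11
h_84 = 4·11 + 9·7 = 3
h_85 = 4·3 + 9·11 = 7
h_86 = 4·7 + 9·3 = 3
h_87 = 4·3 + 9·7 = 10
h_88 = 4·10 + 9·3 = 2
h_89 = 4·2 + 9·10 = 7
h_90 = 4·7 + 9·2 = 7
h_91 = 4·7 + 9·7 = 0
h_92 = 4·0 + 9·7 = 11
h_93 = 4·11 + 9·0 = 5
h_94 = 4·5 + 9·11 = 2
h_95 = 4·2 + 9·5 = 1
h_96 = 4·1 + 9·2 = 9
h_97 = 4·9 + 9·1 = 6
h_98 = 4·6 + 9·9 = 1
h_99 = 4·1 + 9·6 = 6
h_100 = 4·6 + 9·1 = 7
h_101 = 4·7 + 9·6 = 4
h_102 = 4·4 + 9·7 = 1
h_103 = 4·1 + 9·4 = 1
h_104 = 4·1 + 9·1 = 0
h_105 = 4·0 + 9·1 = 9
h_106 = 4·9 + 9·0 = 10
h_107 = 4·10 + 9·9 = 4
h_108 = 4·4 + 9·10 = 2
h_109 = 4·2 + 9·4 = 5
h_110 = 4·5 + 9·2 = 12
h_111 = 4·12 + 9·5 = 2
h_112 = 4·2 + 9·12 = 12
h_113 = 4·12 + 9·2 = 1
h_114 = 4·1 + 9·12 = 8
h_115 = 4·8 + 9·1 = 2
h_116 = 4·2 + 9·8 = 2
h_117 = 4·2 + 9·2 = 0
h_118 = 4·0 + 9·2 = 5
h_119 = 4·5 + 9·0 = 7
h_120 = 4·7 + 9·5 = 8
h_121 = 4·8 + 9·7 = 4
h_122 = 4·4 + 9·8 = 10
h_123 = 4·10 + 9·4 = 11
h_124 = 4·11 + 9·10 = 4
h_125 = 4·4 + 9·11 = 11
h_126 = 4·11 + 9·4 = 2
h_127 = 4·2 + 9·11 = 3
h_128 = 4·3 + 9·2 = 4
h_129 = 4·4 + 9·3 = 4
h_130 = 4·4 + 9·4 = 0
h_131 = 4·0 + 9·4 = 10
h_132 = 4·10 + 9·0 = 1
h_133 = 4·1 + 9·10 = 3
h_134 = 4·3 + 9·1 = 8
h_135 = 4·8 + 9·3 = 7
h_136 = 4·7 + 9·8 = 9
h_137 = 4·9 + 9·7 = 8

8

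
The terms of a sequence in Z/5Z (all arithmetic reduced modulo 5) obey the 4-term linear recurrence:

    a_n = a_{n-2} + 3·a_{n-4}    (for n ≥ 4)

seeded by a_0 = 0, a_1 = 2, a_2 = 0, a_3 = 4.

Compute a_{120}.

a_4 = 0·4 + 1·0 + 0·2 + 3·0 = 0
a_5 = 0·0 + 1·4 + 0·0 + 3·2 = 0
a_6 = 0·0 + 1·0 + 0·4 + 3·0 = 0
a_7 = 0·0 + 1·0 + 0·0 + 3·4 = 2
a_8 = 0·2 + 1·0 + 0·0 + 3·0 = 0
a_9 = 0·0 + 1·2 + 0·0 + 3·0 = 2
a_10 = 0·2 + 1·0 + 0·2 + 3·0 = 0
a_11 = 0·0 + 1·2 + 0·0 + 3·2 = 3
a_12 = 0·3 + 1·0 + 0·2 + 3·0 = 0
a_13 = 0·0 + 1·3 + 0·0 + 3·2 = 4
a_14 = 0·4 + 1·0 + 0·3 + 3·0 = 0
a_15 = 0·0 + 1·4 + 0·0 + 3·3 = 3
a_16 = 0·3 + 1·0 + 0·4 + 3·0 = 0
a_17 = 0·0 + 1·3 + 0·0 + 3·4 = 0
a_18 = 0·0 + 1·0 + 0·3 + 3·0 = 0
a_19 = 0·0 + 1·0 + 0·0 + 3·3 = 4
a_20 = 0·4 + 1·0 + 0·0 + 3·0 = 0
a_21 = 0·0 + 1·4 + 0·0 + 3·0 = 4
a_22 = 0·4 + 1·0 + 0·4 + 3·0 = 0
a_23 = 0·0 + 1·4 + 0·0 + 3·4 = 1
a_24 = 0·1 + 1·0 + 0·4 + 3·0 = 0
a_25 = 0·0 + 1·1 + 0·0 + 3·4 = 3
a_26 = 0·3 + 1·0 + 0·1 + 3·0 = 0
a_27 = 0·0 + 1·3 + 0·0 + 3·1 = 1
a_28 = 0·1 + 1·0 + 0·3 + 3·0 = 0
a_29 = 0·0 + 1·1 + 0·0 + 3·3 = 0
a_30 = 0·0 + 1·0 + 0·1 + 3·0 = 0
a_31 = 0·0 + 1·0 + 0·0 + 3·1 = 3
a_32 = 0·3 + 1·0 + 0·0 + 3·0 = 0
a_33 = 0·0 + 1·3 + 0·0 + 3·0 = 3
a_34 = 0·3 + 1·0 + 0·3 + 3·0 = 0
a_35 = 0·0 + 1·3 + 0·0 + 3·3 = 2
a_36 = 0·2 + 1·0 + 0·3 + 3·0 = 0
a_37 = 0·0 + 1·2 + 0·0 + 3·3 = 1
a_38 = 0·1 + 1·0 + 0·2 + 3·0 = 0
a_39 = 0·0 + 1·1 + 0·0 + 3·2 = 2
a_40 = 0·2 + 1·0 + 0·1 + 3·0 = 0
a_41 = 0·0 + 1·2 + 0·0 + 3·1 = 0
a_42 = 0·0 + 1·0 + 0·2 + 3·0 = 0
a_43 = 0·0 + 1·0 + 0·0 + 3·2 = 1
a_44 = 0·1 + 1·0 + 0·0 + 3·0 = 0
a_45 = 0·0 + 1·1 + 0·0 + 3·0 = 1
a_46 = 0·1 + 1·0 + 0·1 + 3·0 = 0
a_47 = 0·0 + 1·1 + 0·0 + 3·1 = 4
a_48 = 0·4 + 1·0 + 0·1 + 3·0 = 0
a_49 = 0·0 + 1·4 + 0·0 + 3·1 = 2
a_50 = 0·2 + 1·0 + 0·4 + 3·0 = 0
a_51 = 0·0 + 1·2 + 0·0 + 3·4 = 4
(a_48, a_49, a_50, a_51) = (0, 2, 0, 4) = (a_0, a_1, a_2, a_3), so the sequence has period 48.
120 ≡ 24 (mod 48), hence a_120 = a_24 = 0.

0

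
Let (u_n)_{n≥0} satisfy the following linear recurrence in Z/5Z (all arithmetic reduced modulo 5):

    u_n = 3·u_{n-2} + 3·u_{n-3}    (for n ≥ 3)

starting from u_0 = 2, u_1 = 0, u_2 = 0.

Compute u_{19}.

3

u_3 = 0·0 + 3·0 + 3·2 = 1
u_4 = 0·1 + 3·0 + 3·0 = 0
u_5 = 0·0 + 3·1 + 3·0 = 3
u_6 = 0·3 + 3·0 + 3·1 = 3
u_7 = 0·3 + 3·3 + 3·0 = 4
u_8 = 0·4 + 3·3 + 3·3 = 3
u_9 = 0·3 + 3·4 + 3·3 = 1
u_10 = 0·1 + 3·3 + 3·4 = 1
u_11 = 0·1 + 3·1 + 3·3 = 2
u_12 = 0·2 + 3·1 + 3·1 = 1
u_13 = 0·1 + 3·2 + 3·1 = 4
u_14 = 0·4 + 3·1 + 3·2 = 4
u_15 = 0·4 + 3·4 + 3·1 = 0
u_16 = 0·0 + 3·4 + 3·4 = 4
u_17 = 0·4 + 3·0 + 3·4 = 2
u_18 = 0·2 + 3·4 + 3·0 = 2
u_19 = 0·2 + 3·2 + 3·4 = 3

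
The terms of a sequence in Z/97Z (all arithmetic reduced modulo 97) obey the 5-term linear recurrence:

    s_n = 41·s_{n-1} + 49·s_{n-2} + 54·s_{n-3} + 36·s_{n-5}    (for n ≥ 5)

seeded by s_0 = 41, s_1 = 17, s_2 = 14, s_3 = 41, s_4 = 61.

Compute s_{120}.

s_5 = 41·61 + 49·41 + 54·14 + 0·17 + 36·41 = 49
s_6 = 41·49 + 49·61 + 54·41 + 0·14 + 36·17 = 64
s_7 = 41·64 + 49·49 + 54·61 + 0·41 + 36·14 = 93
s_8 = 41·93 + 49·64 + 54·49 + 0·61 + 36·41 = 13
s_9 = 41·13 + 49·93 + 54·64 + 0·49 + 36·61 = 72
s_10 = 41·72 + 49·13 + 54·93 + 0·64 + 36·49 = 93
Continuing the recurrence:
  s_11 = 65;  s_12 = 5;  s_13 = 53;  s_14 = 81;  s_15 = 30;  s_16 = 22
  s_17 = 39;  s_18 = 94;  s_19 = 72;  s_20 = 74;  s_21 = 14;  s_22 = 83
  s_23 = 23;  s_24 = 16;  s_25 = 5;  s_26 = 19;  s_27 = 26;  s_28 = 88
  s_29 = 82;  s_30 = 43;  s_31 = 62;  s_32 = 22;  s_33 = 21;  s_34 = 91
  s_35 = 27;  s_36 = 8;  s_37 = 82;  s_38 = 51;  s_39 = 20;  s_40 = 86
  s_41 = 79;  s_42 = 39;  s_43 = 19;  s_44 = 13;  s_45 = 70;  s_46 = 5
  s_47 = 18;  s_48 = 15;  s_49 = 4;  s_50 = 26;  s_51 = 21;  s_52 = 89
  s_53 = 26;  s_54 = 12;  s_55 = 39;  s_56 = 79;  s_57 = 78;  s_58 = 23
  s_59 = 54;  s_60 = 33;  s_61 = 34;  s_62 = 5;  s_63 = 19;  s_64 = 51
  s_65 = 18;  s_66 = 55;  s_67 = 57;  s_68 = 92;  s_69 = 22;  s_70 = 18
  s_71 = 34;  s_72 = 84;  s_73 = 82;  s_74 = 18;  s_75 = 46;  s_76 = 78
  s_77 = 39;  s_78 = 90;  s_79 = 82;  s_80 = 88;  s_81 = 65;  s_82 = 5
  s_83 = 33;  s_84 = 9;  s_85 = 89;  s_86 = 64;  s_87 = 85;  s_88 = 5
  s_89 = 2;  s_90 = 70;  s_91 = 13;  s_92 = 50;  s_93 = 51;  s_94 = 77
  s_95 = 12;  s_96 = 18;  s_97 = 9;  s_98 = 49;  s_99 = 83;  s_100 = 29
  s_101 = 14;  s_102 = 11;  s_103 = 5;  s_104 = 26;  s_105 = 39;  s_106 = 58
  s_107 = 75;  s_108 = 55;  s_109 = 7;  s_110 = 94;  s_111 = 40;  s_112 = 12
  s_113 = 2;  s_114 = 75;  s_115 = 27;  s_116 = 25;  s_117 = 40;  s_118 = 30
s_119 = 41·30 + 49·40 + 54·25 + 0·27 + 36·75 = 62
s_120 = 41·62 + 49·30 + 54·40 + 0·25 + 36·27 = 63

63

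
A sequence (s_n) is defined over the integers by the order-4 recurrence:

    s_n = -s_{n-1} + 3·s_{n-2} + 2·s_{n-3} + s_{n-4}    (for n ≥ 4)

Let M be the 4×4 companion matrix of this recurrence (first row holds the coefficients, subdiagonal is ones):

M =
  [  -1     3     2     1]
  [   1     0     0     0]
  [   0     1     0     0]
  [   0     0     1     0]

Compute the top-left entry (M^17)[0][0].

(M^17)[0][0] is the top entry after applying M 17 times to the unit state (1, 0, 0, 0). Equivalently it is h_{20} for the auxiliary sequence (h_n) obeying the same recurrence with h_3 = 1 and h_i = 0 for 0 ≤ i < 3:
h_4 = -1·1 + 3·0 + 2·0 + 1·0 = -1
h_5 = -1·-1 + 3·1 + 2·0 + 1·0 = 4
h_6 = -1·4 + 3·-1 + 2·1 + 1·0 = -5
h_7 = -1·-5 + 3·4 + 2·-1 + 1·1 = 16
h_8 = -1·16 + 3·-5 + 2·4 + 1·-1 = -24
h_9 = -1·-24 + 3·16 + 2·-5 + 1·4 = 66
h_10 = -1·66 + 3·-24 + 2·16 + 1·-5 = -111
h_11 = -1·-111 + 3·66 + 2·-24 + 1·16 = 277
h_12 = -1·277 + 3·-111 + 2·66 + 1·-24 = -502
h_13 = -1·-502 + 3·277 + 2·-111 + 1·66 = 1177
h_14 = -1·1177 + 3·-502 + 2·277 + 1·-111 = -2240
h_15 = -1·-2240 + 3·1177 + 2·-502 + 1·277 = 5044
h_16 = -1·5044 + 3·-2240 + 2·1177 + 1·-502 = -9912
h_17 = -1·-9912 + 3·5044 + 2·-2240 + 1·1177 = 21741
h_18 = -1·21741 + 3·-9912 + 2·5044 + 1·-2240 = -43629
h_19 = -1·-43629 + 3·21741 + 2·-9912 + 1·5044 = 94072
h_20 = -1·94072 + 3·-43629 + 2·21741 + 1·-9912 = -191389

-191389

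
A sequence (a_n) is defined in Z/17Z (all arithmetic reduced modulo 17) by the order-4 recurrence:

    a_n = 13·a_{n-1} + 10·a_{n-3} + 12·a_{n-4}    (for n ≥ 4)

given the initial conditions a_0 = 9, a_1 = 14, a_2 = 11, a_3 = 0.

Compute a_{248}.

a_4 = 13·0 + 0·11 + 10·14 + 12·9 = 10
a_5 = 13·10 + 0·0 + 10·11 + 12·14 = 0
a_6 = 13·0 + 0·10 + 10·0 + 12·11 = 13
a_7 = 13·13 + 0·0 + 10·10 + 12·0 = 14
a_8 = 13·14 + 0·13 + 10·0 + 12·10 = 13
a_9 = 13·13 + 0·14 + 10·13 + 12·0 = 10
Continuing the recurrence:
  a_10 = 1;  a_11 = 5;  a_12 = 15;  a_13 = 2;  a_14 = 3;  a_15 = 11
  a_16 = 3;  a_17 = 8;  a_18 = 12;  a_19 = 12;  a_20 = 0;  a_21 = 12
  a_22 = 12;  a_23 = 11;  a_24 = 8;  a_25 = 11;  a_26 = 6;  a_27 = 1
  a_28 = 15;  a_29 = 13;  a_30 = 13;  a_31 = 8;  a_32 = 6;  a_33 = 7
  a_34 = 4;  a_35 = 4;  a_36 = 7;  a_37 = 11;  a_38 = 10;  a_39 = 10
  a_40 = 1;  a_41 = 7;  a_42 = 5;  a_43 = 8;  a_44 = 16;  a_45 = 2
  a_46 = 13;  a_47 = 0;  a_48 = 8;  a_49 = 3;  a_50 = 8;  a_51 = 14
  a_52 = 2;  a_53 = 6;  a_54 = 8;  a_55 = 3;  a_56 = 4;  a_57 = 0
  a_58 = 7;  a_59 = 14;  a_60 = 9;  a_61 = 0;  a_62 = 3;  a_63 = 8
  a_64 = 8;  a_65 = 15;  a_66 = 5;  a_67 = 3;  a_68 = 13;  a_69 = 8
  a_70 = 7;  a_71 = 2;  a_72 = 7;  a_73 = 2;  a_74 = 11;  a_75 = 16
  a_76 = 6;  a_77 = 8;  a_78 = 5;  a_79 = 11;  a_80 = 6;  a_81 = 3
  a_82 = 5;  a_83 = 2;  a_84 = 9;  a_85 = 16;  a_86 = 16;  a_87 = 16
  a_88 = 0;  a_89 = 12;  a_90 = 15;  a_91 = 13;  a_92 = 0;  a_93 = 5
  a_94 = 1;  a_95 = 16;  a_96 = 3;  a_97 = 7;  a_98 = 8;  a_99 = 3
  a_100 = 9;  a_101 = 9;  a_102 = 5;  a_103 = 4;  a_104 = 12;  a_105 = 8
  a_106 = 0;  a_107 = 15;  a_108 = 11;  a_109 = 1;  a_110 = 10;  a_111 = 12
  a_112 = 9;  a_113 = 8;  a_114 = 4;  a_115 = 14;  a_116 = 13;  a_117 = 16
  a_118 = 5;  a_119 = 6;  a_120 = 3;  a_121 = 9;  a_122 = 16;  a_123 = 4
  a_124 = 8;  a_125 = 15;  a_126 = 2;  a_127 = 1;  a_128 = 4;  a_129 = 14
  a_130 = 12;  a_131 = 4;  a_132 = 2;  a_133 = 8;  a_134 = 16;  a_135 = 4
  a_136 = 3;  a_137 = 6;  a_138 = 4;  a_139 = 11;  a_140 = 1;  a_141 = 6
  a_142 = 15;  a_143 = 14;  a_144 = 16;  a_145 = 5;  a_146 = 11;  a_147 = 12
  a_148 = 7;  a_149 = 6;  a_150 = 7;  a_151 = 16;  a_152 = 12;  a_153 = 9
  a_154 = 4;  a_155 = 7;  a_156 = 2;  a_157 = 4;  a_158 = 0;  a_159 = 2
  a_160 = 5;  a_161 = 11;  a_162 = 10;  a_163 = 0;  a_164 = 0;  a_165 = 11
  a_166 = 8;  a_167 = 2;  a_168 = 0;  a_169 = 8;  a_170 = 16;  a_171 = 11
  a_172 = 2;  a_173 = 10;  a_174 = 7;  a_175 = 5;  a_176 = 2;  a_177 = 12
  a_178 = 1;  a_179 = 8;  a_180 = 10;  a_181 = 12;  a_182 = 10;  a_183 = 3
  a_184 = 7;  a_185 = 12;  a_186 = 0;  a_187 = 4;  a_188 = 1;  a_189 = 4
  a_190 = 7;  a_191 = 13;  a_192 = 0;  a_193 = 16;  a_194 = 14;  a_195 = 15
  a_196 = 15;  a_197 = 0;  a_198 = 12;  a_199 = 10;  a_200 = 4;  a_201 = 2
  a_202 = 15;  a_203 = 15;  a_204 = 8;  a_205 = 6;  a_206 = 0;  a_207 = 5
  a_208 = 0;  a_209 = 4;  a_210 = 0;  a_211 = 9;  a_212 = 4;  a_213 = 15
  a_214 = 13;  a_215 = 11;  a_216 = 1;  a_217 = 0;  a_218 = 11;  a_219 = 13
  a_220 = 11;  a_221 = 15;  a_222 = 15;  a_223 = 2;  a_224 = 2;  a_225 = 16
  a_226 = 0;  a_227 = 10;  a_228 = 8;  a_229 = 7;  a_230 = 4;  a_231 = 14
  a_232 = 8;  a_233 = 7;  a_234 = 7;  a_235 = 16;  a_236 = 0;  a_237 = 1
  a_238 = 2;  a_239 = 14;  a_240 = 5;  a_241 = 12;  a_242 = 14;  a_243 = 9
  a_244 = 8;  a_245 = 14;  a_246 = 15
a_247 = 13·15 + 0·14 + 10·8 + 12·9 = 9
a_248 = 13·9 + 0·15 + 10·14 + 12·8 = 13

13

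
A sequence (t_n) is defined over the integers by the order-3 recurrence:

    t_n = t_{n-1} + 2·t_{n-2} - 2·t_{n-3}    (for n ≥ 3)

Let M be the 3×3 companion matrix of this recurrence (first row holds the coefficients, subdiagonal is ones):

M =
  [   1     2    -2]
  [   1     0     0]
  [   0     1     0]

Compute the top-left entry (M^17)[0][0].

(M^17)[0][0] is the top entry after applying M 17 times to the unit state (1, 0, 0). Equivalently it is h_{19} for the auxiliary sequence (h_n) obeying the same recurrence with h_2 = 1 and h_i = 0 for 0 ≤ i < 2:
h_3 = 1·1 + 2·0 + -2·0 = 1
h_4 = 1·1 + 2·1 + -2·0 = 3
h_5 = 1·3 + 2·1 + -2·1 = 3
h_6 = 1·3 + 2·3 + -2·1 = 7
h_7 = 1·7 + 2·3 + -2·3 = 7
h_8 = 1·7 + 2·7 + -2·3 = 15
h_9 = 1·15 + 2·7 + -2·7 = 15
h_10 = 1·15 + 2·15 + -2·7 = 31
h_11 = 1·31 + 2·15 + -2·15 = 31
h_12 = 1·31 + 2·31 + -2·15 = 63
h_13 = 1·63 + 2·31 + -2·31 = 63
h_14 = 1·63 + 2·63 + -2·31 = 127
h_15 = 1·127 + 2·63 + -2·63 = 127
h_16 = 1·127 + 2·127 + -2·63 = 255
h_17 = 1·255 + 2·127 + -2·127 = 255
h_18 = 1·255 + 2·255 + -2·127 = 511
h_19 = 1·511 + 2·255 + -2·255 = 511

511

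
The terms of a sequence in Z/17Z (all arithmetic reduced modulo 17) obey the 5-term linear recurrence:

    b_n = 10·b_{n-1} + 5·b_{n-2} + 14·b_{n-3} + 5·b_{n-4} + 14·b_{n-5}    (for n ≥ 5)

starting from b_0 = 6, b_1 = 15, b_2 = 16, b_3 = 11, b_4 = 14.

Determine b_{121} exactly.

b_5 = 10·14 + 5·11 + 14·16 + 5·15 + 14·6 = 0
b_6 = 10·0 + 5·14 + 14·11 + 5·16 + 14·15 = 4
b_7 = 10·4 + 5·0 + 14·14 + 5·11 + 14·16 = 5
b_8 = 10·5 + 5·4 + 14·0 + 5·14 + 14·11 = 5
b_9 = 10·5 + 5·5 + 14·4 + 5·0 + 14·14 = 4
b_10 = 10·4 + 5·5 + 14·5 + 5·4 + 14·0 = 2
Continuing the recurrence:
  b_11 = 4;  b_12 = 14;  b_13 = 6;  b_14 = 14;  b_15 = 6;  b_16 = 0
  b_17 = 10;  b_18 = 15;  b_19 = 1;  b_20 = 3;  b_21 = 6;  b_22 = 15
  b_23 = 12;  b_24 = 2;  b_25 = 5;  b_26 = 13;  b_27 = 11;  b_28 = 15
  b_29 = 15;  b_30 = 4;  b_31 = 1;  b_32 = 10;  b_33 = 4;  b_34 = 11
  b_35 = 8;  b_36 = 0;  b_37 = 14;  b_38 = 6;  b_39 = 1;  b_40 = 8
  b_41 = 1;  b_42 = 1;  b_43 = 12;  b_44 = 6;  b_45 = 13;  b_46 = 7
  b_47 = 4;  b_48 = 13;  b_49 = 6;  b_50 = 7;  b_51 = 9;  b_52 = 7
  b_53 = 0;  b_54 = 8;  b_55 = 15;  b_56 = 11;  b_57 = 4;  b_58 = 5
  b_59 = 3;  b_60 = 2;  b_61 = 7;  b_62 = 16;  b_63 = 2;  b_64 = 12
  b_65 = 9;  b_66 = 16;  b_67 = 12;  b_68 = 6;  b_69 = 13;  b_70 = 7
  b_71 = 10;  b_72 = 5;  b_73 = 7;  b_74 = 10;  b_75 = 13;  b_76 = 1
  b_77 = 14;  b_78 = 16;  b_79 = 7;  b_80 = 6;  b_81 = 12;  b_82 = 14
  b_83 = 16;  b_84 = 16;  b_85 = 2;  b_86 = 1;  b_87 = 10;  b_88 = 12
  b_89 = 10;  b_90 = 10;  b_91 = 8;  b_92 = 11;  b_93 = 15;  b_94 = 14
  b_95 = 5;  b_96 = 4;  b_97 = 14;  b_98 = 0;  b_99 = 7;  b_100 = 16
  b_101 = 15;  b_102 = 14;  b_103 = 15;  b_104 = 13;  b_105 = 3;  b_106 = 7
  b_107 = 11;  b_108 = 3;  b_109 = 6;  b_110 = 0;  b_111 = 4;  b_112 = 4
  b_113 = 13;  b_114 = 1;  b_115 = 15;  b_116 = 5;  b_117 = 5;  b_118 = 13
  b_119 = 8
b_120 = 10·8 + 5·13 + 14·5 + 5·5 + 14·15 = 8
b_121 = 10·8 + 5·8 + 14·13 + 5·5 + 14·5 = 6

6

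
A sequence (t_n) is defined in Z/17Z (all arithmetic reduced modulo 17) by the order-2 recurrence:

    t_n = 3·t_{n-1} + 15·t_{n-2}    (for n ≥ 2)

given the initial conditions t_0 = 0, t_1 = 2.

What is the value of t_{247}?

16

t_2 = 3·2 + 15·0 = 6
t_3 = 3·6 + 15·2 = 14
t_4 = 3·14 + 15·6 = 13
t_5 = 3·13 + 15·14 = 11
t_6 = 3·11 + 15·13 = 7
t_7 = 3·7 + 15·11 = 16
t_8 = 3·16 + 15·7 = 0
t_9 = 3·0 + 15·16 = 2
(t_8, t_9) = (0, 2) = (t_0, t_1), so the sequence has period 8.
247 ≡ 7 (mod 8), hence t_247 = t_7 = 16.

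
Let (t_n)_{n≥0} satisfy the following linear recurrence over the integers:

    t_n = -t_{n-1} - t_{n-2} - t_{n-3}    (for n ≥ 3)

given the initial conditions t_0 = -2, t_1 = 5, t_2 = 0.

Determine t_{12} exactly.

-2

t_3 = -1·0 + -1·5 + -1·-2 = -3
t_4 = -1·-3 + -1·0 + -1·5 = -2
t_5 = -1·-2 + -1·-3 + -1·0 = 5
t_6 = -1·5 + -1·-2 + -1·-3 = 0
(t_4, t_5, t_6) = (-2, 5, 0) = (t_0, t_1, t_2), so the sequence has period 4.
12 ≡ 0 (mod 4), hence t_12 = t_0 = -2.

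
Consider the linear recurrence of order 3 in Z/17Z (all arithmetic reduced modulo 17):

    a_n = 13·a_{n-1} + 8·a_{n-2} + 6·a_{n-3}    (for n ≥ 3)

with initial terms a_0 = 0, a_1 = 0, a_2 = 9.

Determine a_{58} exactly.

a_3 = 13·9 + 8·0 + 6·0 = 15
a_4 = 13·15 + 8·9 + 6·0 = 12
a_5 = 13·12 + 8·15 + 6·9 = 7
a_6 = 13·7 + 8·12 + 6·15 = 5
a_7 = 13·5 + 8·7 + 6·12 = 6
a_8 = 13·6 + 8·5 + 6·7 = 7
a_9 = 13·7 + 8·6 + 6·5 = 16
a_10 = 13·16 + 8·7 + 6·6 = 11
a_11 = 13·11 + 8·16 + 6·7 = 7
a_12 = 13·7 + 8·11 + 6·16 = 3
a_13 = 13·3 + 8·7 + 6·11 = 8
a_14 = 13·8 + 8·3 + 6·7 = 0
a_15 = 13·0 + 8·8 + 6·3 = 14
a_16 = 13·14 + 8·0 + 6·8 = 9
a_17 = 13·9 + 8·14 + 6·0 = 8
a_18 = 13·8 + 8·9 + 6·14 = 5
a_19 = 13·5 + 8·8 + 6·9 = 13
a_20 = 13·13 + 8·5 + 6·8 = 2
a_21 = 13·2 + 8·13 + 6·5 = 7
a_22 = 13·7 + 8·2 + 6·13 = 15
a_23 = 13·15 + 8·7 + 6·2 = 8
a_24 = 13·8 + 8·15 + 6·7 = 11
a_25 = 13·11 + 8·8 + 6·15 = 8
a_26 = 13·8 + 8·11 + 6·8 = 2
a_27 = 13·2 + 8·8 + 6·11 = 3
a_28 = 13·3 + 8·2 + 6·8 = 1
a_29 = 13·1 + 8·3 + 6·2 = 15
a_30 = 13·15 + 8·1 + 6·3 = 0
a_31 = 13·0 + 8·15 + 6·1 = 7
a_32 = 13·7 + 8·0 + 6·15 = 11
a_33 = 13·11 + 8·7 + 6·0 = 12
a_34 = 13·12 + 8·11 + 6·7 = 14
a_35 = 13·14 + 8·12 + 6·11 = 4
a_36 = 13·4 + 8·14 + 6·12 = 15
a_37 = 13·15 + 8·4 + 6·14 = 5
a_38 = 13·5 + 8·15 + 6·4 = 5
a_39 = 13·5 + 8·5 + 6·15 = 8
a_40 = 13·8 + 8·5 + 6·5 = 4
a_41 = 13·4 + 8·8 + 6·5 = 10
a_42 = 13·10 + 8·4 + 6·8 = 6
a_43 = 13·6 + 8·10 + 6·4 = 12
a_44 = 13·12 + 8·6 + 6·10 = 9
a_45 = 13·9 + 8·12 + 6·6 = 11
a_46 = 13·11 + 8·9 + 6·12 = 15
a_47 = 13·15 + 8·11 + 6·9 = 14
a_48 = 13·14 + 8·15 + 6·11 = 11
a_49 = 13·11 + 8·14 + 6·15 = 5
a_50 = 13·5 + 8·11 + 6·14 = 16
a_51 = 13·16 + 8·5 + 6·11 = 8
a_52 = 13·8 + 8·16 + 6·5 = 7
a_53 = 13·7 + 8·8 + 6·16 = 13
a_54 = 13·13 + 8·7 + 6·8 = 1
a_55 = 13·1 + 8·13 + 6·7 = 6
a_56 = 13·6 + 8·1 + 6·13 = 11
a_57 = 13·11 + 8·6 + 6·1 = 10
a_58 = 13·10 + 8·11 + 6·6 = 16

16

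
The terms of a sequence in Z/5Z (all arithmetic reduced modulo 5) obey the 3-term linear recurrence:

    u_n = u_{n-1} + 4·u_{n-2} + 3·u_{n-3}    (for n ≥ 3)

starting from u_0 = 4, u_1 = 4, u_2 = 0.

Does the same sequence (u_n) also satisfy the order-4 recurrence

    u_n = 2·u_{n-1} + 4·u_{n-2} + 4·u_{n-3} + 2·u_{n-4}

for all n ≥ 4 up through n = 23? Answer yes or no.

no

Terms u_0..u_23: 4, 4, 0, 3, 0, 2, 1, 4, 4, 3, 1, 0, 3, 1, 3, 1, 1, 4, 1, 0, 1, 4, 3, 2
n=4: candidate gives 0, actual u_4 = 0 ✓
n=5: candidate gives 0, actual u_5 = 2 ✗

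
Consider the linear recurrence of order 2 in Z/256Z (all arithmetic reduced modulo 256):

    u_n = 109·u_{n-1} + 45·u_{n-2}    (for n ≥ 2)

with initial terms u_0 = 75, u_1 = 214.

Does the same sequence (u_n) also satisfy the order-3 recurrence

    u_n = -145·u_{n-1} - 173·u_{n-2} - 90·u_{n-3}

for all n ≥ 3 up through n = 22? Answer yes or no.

Terms u_0..u_22: 75, 214, 77, 103, 100, 175, 23, 142, 129, 227, 84, 171, 147, 166, 133, 207, 132, 151, 127, 158, 153, 235, 244
n=3: candidate gives 103, actual u_3 = 103 ✓
n=4: candidate gives 100, actual u_4 = 100 ✓
n=5: candidate gives 175, actual u_5 = 175 ✓
n=6: candidate gives 23, actual u_6 = 23 ✓
n=7: candidate gives 142, actual u_7 = 142 ✓
n=8: candidate gives 129, actual u_8 = 129 ✓
n=9: candidate gives 227, actual u_9 = 227 ✓
n=10: candidate gives 84, actual u_10 = 84 ✓
n=11: candidate gives 171, actual u_11 = 171 ✓
n=12: candidate gives 147, actual u_12 = 147 ✓
n=13: candidate gives 166, actual u_13 = 166 ✓
n=14: candidate gives 133, actual u_14 = 133 ✓
n=15: candidate gives 207, actual u_15 = 207 ✓
n=16: candidate gives 132, actual u_16 = 132 ✓
n=17: candidate gives 151, actual u_17 = 151 ✓
n=18: candidate gives 127, actual u_18 = 127 ✓
n=19: candidate gives 158, actual u_19 = 158 ✓
n=20: candidate gives 153, actual u_20 = 153 ✓
n=21: candidate gives 235, actual u_21 = 235 ✓
n=22: candidate gives 244, actual u_22 = 244 ✓

yes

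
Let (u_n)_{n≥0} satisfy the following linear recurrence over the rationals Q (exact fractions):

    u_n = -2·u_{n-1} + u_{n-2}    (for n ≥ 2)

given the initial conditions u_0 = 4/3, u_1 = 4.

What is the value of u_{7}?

u_2 = -2·4 + 1·4/3 = -20/3
u_3 = -2·-20/3 + 1·4 = 52/3
u_4 = -2·52/3 + 1·-20/3 = -124/3
u_5 = -2·-124/3 + 1·52/3 = 100
u_6 = -2·100 + 1·-124/3 = -724/3
u_7 = -2·-724/3 + 1·100 = 1748/3

1748/3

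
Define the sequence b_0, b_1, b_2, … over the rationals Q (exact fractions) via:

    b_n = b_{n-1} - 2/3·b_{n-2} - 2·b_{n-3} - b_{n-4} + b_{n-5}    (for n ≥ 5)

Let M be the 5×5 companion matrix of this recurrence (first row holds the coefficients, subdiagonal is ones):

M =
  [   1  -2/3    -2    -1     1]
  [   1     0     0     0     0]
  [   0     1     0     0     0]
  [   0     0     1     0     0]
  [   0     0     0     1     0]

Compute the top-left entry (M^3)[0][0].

(M^3)[0][0] is the top entry after applying M 3 times to the unit state (1, 0, 0, 0, 0). Equivalently it is h_{7} for the auxiliary sequence (h_n) obeying the same recurrence with h_4 = 1 and h_i = 0 for 0 ≤ i < 4:
h_5 = 1·1 + -2/3·0 + -2·0 + -1·0 + 1·0 = 1
h_6 = 1·1 + -2/3·1 + -2·0 + -1·0 + 1·0 = 1/3
h_7 = 1·1/3 + -2/3·1 + -2·1 + -1·0 + 1·0 = -7/3

-7/3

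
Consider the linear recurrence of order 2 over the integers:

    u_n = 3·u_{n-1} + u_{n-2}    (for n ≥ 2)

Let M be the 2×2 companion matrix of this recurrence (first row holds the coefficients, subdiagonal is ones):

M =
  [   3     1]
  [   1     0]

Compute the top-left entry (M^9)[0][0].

42837

(M^9)[0][0] is the top entry after applying M 9 times to the unit state (1, 0). Equivalently it is h_{10} for the auxiliary sequence (h_n) obeying the same recurrence with h_1 = 1 and h_i = 0 for 0 ≤ i < 1:
h_2 = 3·1 + 1·0 = 3
h_3 = 3·3 + 1·1 = 10
h_4 = 3·10 + 1·3 = 33
h_5 = 3·33 + 1·10 = 109
h_6 = 3·109 + 1·33 = 360
h_7 = 3·360 + 1·109 = 1189
h_8 = 3·1189 + 1·360 = 3927
h_9 = 3·3927 + 1·1189 = 12970
h_10 = 3·12970 + 1·3927 = 42837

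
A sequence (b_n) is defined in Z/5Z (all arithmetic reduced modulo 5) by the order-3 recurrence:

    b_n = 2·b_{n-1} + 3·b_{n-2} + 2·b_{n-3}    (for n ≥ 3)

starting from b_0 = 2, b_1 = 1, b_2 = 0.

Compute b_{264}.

b_3 = 2·0 + 3·1 + 2·2 = 2
b_4 = 2·2 + 3·0 + 2·1 = 1
b_5 = 2·1 + 3·2 + 2·0 = 3
b_6 = 2·3 + 3·1 + 2·2 = 3
b_7 = 2·3 + 3·3 + 2·1 = 2
b_8 = 2·2 + 3·3 + 2·3 = 4
b_9 = 2·4 + 3·2 + 2·3 = 0
b_10 = 2·0 + 3·4 + 2·2 = 1
b_11 = 2·1 + 3·0 + 2·4 = 0
b_12 = 2·0 + 3·1 + 2·0 = 3
b_13 = 2·3 + 3·0 + 2·1 = 3
b_14 = 2·3 + 3·3 + 2·0 = 0
b_15 = 2·0 + 3·3 + 2·3 = 0
b_16 = 2·0 + 3·0 + 2·3 = 1
b_17 = 2·1 + 3·0 + 2·0 = 2
b_18 = 2·2 + 3·1 + 2·0 = 2
b_19 = 2·2 + 3·2 + 2·1 = 2
b_20 = 2·2 + 3·2 + 2·2 = 4
b_21 = 2·4 + 3·2 + 2·2 = 3
b_22 = 2·3 + 3·4 + 2·2 = 2
b_23 = 2·2 + 3·3 + 2·4 = 1
b_24 = 2·1 + 3·2 + 2·3 = 4
b_25 = 2·4 + 3·1 + 2·2 = 0
b_26 = 2·0 + 3·4 + 2·1 = 4
b_27 = 2·4 + 3·0 + 2·4 = 1
b_28 = 2·1 + 3·4 + 2·0 = 4
b_29 = 2·4 + 3·1 + 2·4 = 4
b_30 = 2·4 + 3·4 + 2·1 = 2
b_31 = 2·2 + 3·4 + 2·4 = 4
b_32 = 2·4 + 3·2 + 2·4 = 2
b_33 = 2·2 + 3·4 + 2·2 = 0
b_34 = 2·0 + 3·2 + 2·4 = 4
b_35 = 2·4 + 3·0 + 2·2 = 2
b_36 = 2·2 + 3·4 + 2·0 = 1
b_37 = 2·1 + 3·2 + 2·4 = 1
b_38 = 2·1 + 3·1 + 2·2 = 4
b_39 = 2·4 + 3·1 + 2·1 = 3
b_40 = 2·3 + 3·4 + 2·1 = 0
b_41 = 2·0 + 3·3 + 2·4 = 2
b_42 = 2·2 + 3·0 + 2·3 = 0
b_43 = 2·0 + 3·2 + 2·0 = 1
b_44 = 2·1 + 3·0 + 2·2 = 1
b_45 = 2·1 + 3·1 + 2·0 = 0
b_46 = 2·0 + 3·1 + 2·1 = 0
b_47 = 2·0 + 3·0 + 2·1 = 2
b_48 = 2·2 + 3·0 + 2·0 = 4
b_49 = 2·4 + 3·2 + 2·0 = 4
b_50 = 2·4 + 3·4 + 2·2 = 4
b_51 = 2·4 + 3·4 + 2·4 = 3
b_52 = 2·3 + 3·4 + 2·4 = 1
b_53 = 2·1 + 3·3 + 2·4 = 4
b_54 = 2·4 + 3·1 + 2·3 = 2
b_55 = 2·2 + 3·4 + 2·1 = 3
b_56 = 2·3 + 3·2 + 2·4 = 0
b_57 = 2·0 + 3·3 + 2·2 = 3
b_58 = 2·3 + 3·0 + 2·3 = 2
b_59 = 2·2 + 3·3 + 2·0 = 3
b_60 = 2·3 + 3·2 + 2·3 = 3
b_61 = 2·3 + 3·3 + 2·2 = 4
b_62 = 2·4 + 3·3 + 2·3 = 3
b_63 = 2·3 + 3·4 + 2·3 = 4
b_64 = 2·4 + 3·3 + 2·4 = 0
b_65 = 2·0 + 3·4 + 2·3 = 3
b_66 = 2·3 + 3·0 + 2·4 = 4
b_67 = 2·4 + 3·3 + 2·0 = 2
b_68 = 2·2 + 3·4 + 2·3 = 2
b_69 = 2·2 + 3·2 + 2·4 = 3
b_70 = 2·3 + 3·2 + 2·2 = 1
b_71 = 2·1 + 3·3 + 2·2 = 0
b_72 = 2·0 + 3·1 + 2·3 = 4
b_73 = 2·4 + 3·0 + 2·1 = 0
b_74 = 2·0 + 3·4 + 2·0 = 2
b_75 = 2·2 + 3·0 + 2·4 = 2
b_76 = 2·2 + 3·2 + 2·0 = 0
b_77 = 2·0 + 3·2 + 2·2 = 0
b_78 = 2·0 + 3·0 + 2·2 = 4
b_79 = 2·4 + 3·0 + 2·0 = 3
b_80 = 2·3 + 3·4 + 2·0 = 3
b_81 = 2·3 + 3·3 + 2·4 = 3
b_82 = 2·3 + 3·3 + 2·3 = 1
b_83 = 2·1 + 3·3 + 2·3 = 2
b_84 = 2·2 + 3·1 + 2·3 = 3
b_85 = 2·3 + 3·2 + 2·1 = 4
b_86 = 2·4 + 3·3 + 2·2 = 1
b_87 = 2·1 + 3·4 + 2·3 = 0
b_88 = 2·0 + 3·1 + 2·4 = 1
b_89 = 2·1 + 3·0 + 2·1 = 4
b_90 = 2·4 + 3·1 + 2·0 = 1
b_91 = 2·1 + 3·4 + 2·1 = 1
b_92 = 2·1 + 3·1 + 2·4 = 3
b_93 = 2·3 + 3·1 + 2·1 = 1
b_94 = 2·1 + 3·3 + 2·1 = 3
b_95 = 2·3 + 3·1 + 2·3 = 0
b_96 = 2·0 + 3·3 + 2·1 = 1
b_97 = 2·1 + 3·0 + 2·3 = 3
b_98 = 2·3 + 3·1 + 2·0 = 4
b_99 = 2·4 + 3·3 + 2·1 = 4
b_100 = 2·4 + 3·4 + 2·3 = 1
b_101 = 2·1 + 3·4 + 2·4 = 2
b_102 = 2·2 + 3·1 + 2·4 = 0
b_103 = 2·0 + 3·2 + 2·1 = 3
b_104 = 2·3 + 3·0 + 2·2 = 0
b_105 = 2·0 + 3·3 + 2·0 = 4
b_106 = 2·4 + 3·0 + 2·3 = 4
b_107 = 2·4 + 3·4 + 2·0 = 0
b_108 = 2·0 + 3·4 + 2·4 = 0
b_109 = 2·0 + 3·0 + 2·4 = 3
b_110 = 2·3 + 3·0 + 2·0 = 1
b_111 = 2·1 + 3·3 + 2·0 = 1
b_112 = 2·1 + 3·1 + 2·3 = 1
b_113 = 2·1 + 3·1 + 2·1 = 2
b_114 = 2·2 + 3·1 + 2·1 = 4
b_115 = 2·4 + 3·2 + 2·1 = 1
b_116 = 2·1 + 3·4 + 2·2 = 3
b_117 = 2·3 + 3·1 + 2·4 = 2
b_118 = 2·2 + 3·3 + 2·1 = 0
b_119 = 2·0 + 3·2 + 2·3 = 2
b_120 = 2·2 + 3·0 + 2·2 = 3
b_121 = 2·3 + 3·2 + 2·0 = 2
b_122 = 2·2 + 3·3 + 2·2 = 2
b_123 = 2·2 + 3·2 + 2·3 = 1
b_124 = 2·1 + 3·2 + 2·2 = 2
b_125 = 2·2 + 3·1 + 2·2 = 1
b_126 = 2·1 + 3·2 + 2·1 = 0
(b_124, b_125, b_126) = (2, 1, 0) = (b_0, b_1, b_2), so the sequence has period 124.
264 ≡ 16 (mod 124), hence b_264 = b_16 = 1.

1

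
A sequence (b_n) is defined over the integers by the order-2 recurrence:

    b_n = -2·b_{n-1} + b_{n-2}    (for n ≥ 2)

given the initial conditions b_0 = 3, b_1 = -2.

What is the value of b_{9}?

b_2 = -2·-2 + 1·3 = 7
b_3 = -2·7 + 1·-2 = -16
b_4 = -2·-16 + 1·7 = 39
b_5 = -2·39 + 1·-16 = -94
b_6 = -2·-94 + 1·39 = 227
b_7 = -2·227 + 1·-94 = -548
b_8 = -2·-548 + 1·227 = 1323
b_9 = -2·1323 + 1·-548 = -3194

-3194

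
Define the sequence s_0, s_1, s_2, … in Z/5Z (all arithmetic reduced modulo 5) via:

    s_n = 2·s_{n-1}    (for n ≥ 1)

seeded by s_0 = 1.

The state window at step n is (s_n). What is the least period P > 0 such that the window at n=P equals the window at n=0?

n=0: window = (1)
n=1: window = (2)
n=2: window = (4)
n=3: window = (3)
n=4: window = (1)
window at n=4 equals window at n=0 → period = 4

4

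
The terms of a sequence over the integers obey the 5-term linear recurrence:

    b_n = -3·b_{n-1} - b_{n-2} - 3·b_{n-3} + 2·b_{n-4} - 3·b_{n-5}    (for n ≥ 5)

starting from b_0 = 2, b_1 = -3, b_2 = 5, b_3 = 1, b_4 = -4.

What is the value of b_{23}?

b_5 = -3·-4 + -1·1 + -3·5 + 2·-3 + -3·2 = -16
b_6 = -3·-16 + -1·-4 + -3·1 + 2·5 + -3·-3 = 68
b_7 = -3·68 + -1·-16 + -3·-4 + 2·1 + -3·5 = -189
b_8 = -3·-189 + -1·68 + -3·-16 + 2·-4 + -3·1 = 536
b_9 = -3·536 + -1·-189 + -3·68 + 2·-16 + -3·-4 = -1643
b_10 = -3·-1643 + -1·536 + -3·-189 + 2·68 + -3·-16 = 5144
b_11 = -3·5144 + -1·-1643 + -3·536 + 2·-189 + -3·68 = -15979
b_12 = -3·-15979 + -1·5144 + -3·-1643 + 2·536 + -3·-189 = 49361
b_13 = -3·49361 + -1·-15979 + -3·5144 + 2·-1643 + -3·536 = -152430
b_14 = -3·-152430 + -1·49361 + -3·-15979 + 2·5144 + -3·-1643 = 471083
b_15 = -3·471083 + -1·-152430 + -3·49361 + 2·-15979 + -3·5144 = -1456292
b_16 = -3·-1456292 + -1·471083 + -3·-152430 + 2·49361 + -3·-15979 = 4501742
b_17 = -3·4501742 + -1·-1456292 + -3·471083 + 2·-152430 + -3·49361 = -13915126
b_18 = -3·-13915126 + -1·4501742 + -3·-1456292 + 2·471083 + -3·-152430 = 43011968
b_19 = -3·43011968 + -1·-13915126 + -3·4501742 + 2·-1456292 + -3·471083 = -132951837
b_20 = -3·-132951837 + -1·43011968 + -3·-13915126 + 2·4501742 + -3·-1456292 = 410961281
b_21 = -3·410961281 + -1·-132951837 + -3·43011968 + 2·-13915126 + -3·4501742 = -1270303388
b_22 = -3·-1270303388 + -1·410961281 + -3·-132951837 + 2·43011968 + -3·-13915126 = 3926573708
b_23 = -3·3926573708 + -1·-1270303388 + -3·410961281 + 2·-132951837 + -3·43011968 = -12137241157

-12137241157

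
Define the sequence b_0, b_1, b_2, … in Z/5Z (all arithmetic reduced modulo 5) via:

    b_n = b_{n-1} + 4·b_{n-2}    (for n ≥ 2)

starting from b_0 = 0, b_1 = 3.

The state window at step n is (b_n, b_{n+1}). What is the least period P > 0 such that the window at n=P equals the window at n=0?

6

n=0: window = (0, 3)
n=1: window = (3, 3)
n=2: window = (3, 0)
n=3: window = (0, 2)
n=4: window = (2, 2)
n=5: window = (2, 0)
n=6: window = (0, 3)
window at n=6 equals window at n=0 → period = 6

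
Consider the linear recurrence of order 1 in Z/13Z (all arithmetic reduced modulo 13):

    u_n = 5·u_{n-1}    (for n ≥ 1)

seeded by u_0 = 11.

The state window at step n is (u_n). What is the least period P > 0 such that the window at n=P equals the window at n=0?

n=0: window = (11)
n=1: window = (3)
n=2: window = (2)
n=3: window = (10)
n=4: window = (11)
window at n=4 equals window at n=0 → period = 4

4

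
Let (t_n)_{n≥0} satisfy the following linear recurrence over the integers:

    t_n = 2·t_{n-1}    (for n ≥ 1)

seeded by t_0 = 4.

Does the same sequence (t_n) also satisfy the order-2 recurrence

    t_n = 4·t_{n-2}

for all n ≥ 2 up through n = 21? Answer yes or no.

yes

Terms t_0..t_21: 4, 8, 16, 32, 64, 128, 256, 512, 1024, 2048, 4096, 8192, 16384, 32768, 65536, 131072, 262144, 524288, 1048576, 2097152, 4194304, 8388608
n=2: candidate gives 16, actual t_2 = 16 ✓
n=3: candidate gives 32, actual t_3 = 32 ✓
n=4: candidate gives 64, actual t_4 = 64 ✓
n=5: candidate gives 128, actual t_5 = 128 ✓
n=6: candidate gives 256, actual t_6 = 256 ✓
n=7: candidate gives 512, actual t_7 = 512 ✓
n=8: candidate gives 1024, actual t_8 = 1024 ✓
n=9: candidate gives 2048, actual t_9 = 2048 ✓
n=10: candidate gives 4096, actual t_10 = 4096 ✓
n=11: candidate gives 8192, actual t_11 = 8192 ✓
n=12: candidate gives 16384, actual t_12 = 16384 ✓
n=13: candidate gives 32768, actual t_13 = 32768 ✓
n=14: candidate gives 65536, actual t_14 = 65536 ✓
n=15: candidate gives 131072, actual t_15 = 131072 ✓
n=16: candidate gives 262144, actual t_16 = 262144 ✓
n=17: candidate gives 524288, actual t_17 = 524288 ✓
n=18: candidate gives 1048576, actual t_18 = 1048576 ✓
n=19: candidate gives 2097152, actual t_19 = 2097152 ✓
n=20: candidate gives 4194304, actual t_20 = 4194304 ✓
n=21: candidate gives 8388608, actual t_21 = 8388608 ✓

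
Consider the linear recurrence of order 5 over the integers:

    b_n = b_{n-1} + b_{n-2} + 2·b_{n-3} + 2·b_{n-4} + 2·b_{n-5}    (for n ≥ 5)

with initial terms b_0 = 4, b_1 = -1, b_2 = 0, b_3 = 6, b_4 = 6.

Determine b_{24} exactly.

40651858

b_5 = 1·6 + 1·6 + 2·0 + 2·-1 + 2·4 = 18
b_6 = 1·18 + 1·6 + 2·6 + 2·0 + 2·-1 = 34
b_7 = 1·34 + 1·18 + 2·6 + 2·6 + 2·0 = 76
b_8 = 1·76 + 1·34 + 2·18 + 2·6 + 2·6 = 170
b_9 = 1·170 + 1·76 + 2·34 + 2·18 + 2·6 = 362
b_10 = 1·362 + 1·170 + 2·76 + 2·34 + 2·18 = 788
b_11 = 1·788 + 1·362 + 2·170 + 2·76 + 2·34 = 1710
b_12 = 1·1710 + 1·788 + 2·362 + 2·170 + 2·76 = 3714
b_13 = 1·3714 + 1·1710 + 2·788 + 2·362 + 2·170 = 8064
b_14 = 1·8064 + 1·3714 + 2·1710 + 2·788 + 2·362 = 17498
b_15 = 1·17498 + 1·8064 + 2·3714 + 2·1710 + 2·788 = 37986
b_16 = 1·37986 + 1·17498 + 2·8064 + 2·3714 + 2·1710 = 82460
b_17 = 1·82460 + 1·37986 + 2·17498 + 2·8064 + 2·3714 = 178998
b_18 = 1·178998 + 1·82460 + 2·37986 + 2·17498 + 2·8064 = 388554
b_19 = 1·388554 + 1·178998 + 2·82460 + 2·37986 + 2·17498 = 843440
b_20 = 1·843440 + 1·388554 + 2·178998 + 2·82460 + 2·37986 = 1830882
b_21 = 1·1830882 + 1·843440 + 2·388554 + 2·178998 + 2·82460 = 3974346
b_22 = 1·3974346 + 1·1830882 + 2·843440 + 2·388554 + 2·178998 = 8627212
b_23 = 1·8627212 + 1·3974346 + 2·1830882 + 2·843440 + 2·388554 = 18727310
b_24 = 1·18727310 + 1·8627212 + 2·3974346 + 2·1830882 + 2·843440 = 40651858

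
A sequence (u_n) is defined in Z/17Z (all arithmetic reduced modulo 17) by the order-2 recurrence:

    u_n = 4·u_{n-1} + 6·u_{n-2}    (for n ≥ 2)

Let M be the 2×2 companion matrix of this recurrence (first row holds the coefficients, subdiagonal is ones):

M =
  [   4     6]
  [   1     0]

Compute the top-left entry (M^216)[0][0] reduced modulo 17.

13

(M^216)[0][0] is the top entry after applying M 216 times to the unit state (1, 0). Equivalently it is h_{217} for the auxiliary sequence (h_n) obeying the same recurrence with h_1 = 1 and h_i = 0 for 0 ≤ i < 1:
h_2 = 4·1 + 6·0 = 4
h_3 = 4·4 + 6·1 = 5
h_4 = 4·5 + 6·4 = 10
h_5 = 4·10 + 6·5 = 2
h_6 = 4·2 + 6·10 = 0
h_7 = 4·0 + 6·2 = 12
h_8 = 4·12 + 6·0 = 14
h_9 = 4·14 + 6·12 = 9
h_10 = 4·9 + 6·14 = 1
h_11 = 4·1 + 6·9 = 7
h_12 = 4·7 + 6·1 = 0
h_13 = 4·0 + 6·7 = 8
h_14 = 4·8 + 6·0 = 15
h_15 = 4·15 + 6·8 = 6
h_16 = 4·6 + 6·15 = 12
h_17 = 4·12 + 6·6 = 16
h_18 = 4·16 + 6·12 = 0
h_19 = 4·0 + 6·16 = 11
h_20 = 4·11 + 6·0 = 10
h_21 = 4·10 + 6·11 = 4
h_22 = 4·4 + 6·10 = 8
h_23 = 4·8 + 6·4 = 5
h_24 = 4·5 + 6·8 = 0
h_25 = 4·0 + 6·5 = 13
h_26 = 4·13 + 6·0 = 1
h_27 = 4·1 + 6·13 = 14
h_28 = 4·14 + 6·1 = 11
h_29 = 4·11 + 6·14 = 9
h_30 = 4·9 + 6·11 = 0
h_31 = 4·0 + 6·9 = 3
h_32 = 4·3 + 6·0 = 12
h_33 = 4·12 + 6·3 = 15
h_34 = 4·15 + 6·12 = 13
h_35 = 4·13 + 6·15 = 6
h_36 = 4·6 + 6·13 = 0
h_37 = 4·0 + 6·6 = 2
h_38 = 4·2 + 6·0 = 8
h_39 = 4·8 + 6·2 = 10
h_40 = 4·10 + 6·8 = 3
h_41 = 4·3 + 6·10 = 4
h_42 = 4·4 + 6·3 = 0
h_43 = 4·0 + 6·4 = 7
h_44 = 4·7 + 6·0 = 11
h_45 = 4·11 + 6·7 = 1
h_46 = 4·1 + 6·11 = 2
h_47 = 4·2 + 6·1 = 14
h_48 = 4·14 + 6·2 = 0
h_49 = 4·0 + 6·14 = 16
h_50 = 4·16 + 6·0 = 13
h_51 = 4·13 + 6·16 = 12
h_52 = 4·12 + 6·13 = 7
h_53 = 4·7 + 6·12 = 15
h_54 = 4·15 + 6·7 = 0
h_55 = 4·0 + 6·15 = 5
h_56 = 4·5 + 6·0 = 3
h_57 = 4·3 + 6·5 = 8
h_58 = 4·8 + 6·3 = 16
h_59 = 4·16 + 6·8 = 10
h_60 = 4·10 + 6·16 = 0
h_61 = 4·0 + 6·10 = 9
h_62 = 4·9 + 6·0 = 2
h_63 = 4·2 + 6·9 = 11
h_64 = 4·11 + 6·2 = 5
h_65 = 4·5 + 6·11 = 1
h_66 = 4·1 + 6·5 = 0
h_67 = 4·0 + 6·1 = 6
h_68 = 4·6 + 6·0 = 7
h_69 = 4·7 + 6·6 = 13
h_70 = 4·13 + 6·7 = 9
h_71 = 4·9 + 6·13 = 12
h_72 = 4·12 + 6·9 = 0
h_73 = 4·0 + 6·12 = 4
h_74 = 4·4 + 6·0 = 16
h_75 = 4·16 + 6·4 = 3
h_76 = 4·3 + 6·16 = 6
h_77 = 4·6 + 6·3 = 8
h_78 = 4·8 + 6·6 = 0
h_79 = 4·0 + 6·8 = 14
h_80 = 4·14 + 6·0 = 5
h_81 = 4·5 + 6·14 = 2
h_82 = 4·2 + 6·5 = 4
h_83 = 4·4 + 6·2 = 11
h_84 = 4·11 + 6·4 = 0
h_85 = 4·0 + 6·11 = 15
h_86 = 4·15 + 6·0 = 9
h_87 = 4·9 + 6·15 = 7
h_88 = 4·7 + 6·9 = 14
h_89 = 4·14 + 6·7 = 13
h_90 = 4·13 + 6·14 = 0
h_91 = 4·0 + 6·13 = 10
h_92 = 4·10 + 6·0 = 6
h_93 = 4·6 + 6·10 = 16
h_94 = 4·16 + 6·6 = 15
h_95 = 4·15 + 6·16 = 3
h_96 = 4·3 + 6·15 = 0
h_97 = 4·0 + 6·3 = 1
(h_96, h_97) = (0, 1) = (h_0, h_1), so the sequence has period 96.
217 ≡ 25 (mod 96), hence h_217 = h_25 = 13.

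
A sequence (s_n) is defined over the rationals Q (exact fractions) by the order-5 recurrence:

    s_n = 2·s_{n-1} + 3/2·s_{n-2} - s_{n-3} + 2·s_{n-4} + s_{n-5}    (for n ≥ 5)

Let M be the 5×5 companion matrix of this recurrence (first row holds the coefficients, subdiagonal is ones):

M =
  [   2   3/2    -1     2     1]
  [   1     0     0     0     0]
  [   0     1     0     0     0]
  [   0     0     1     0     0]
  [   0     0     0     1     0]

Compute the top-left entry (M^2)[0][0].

11/2

(M^2)[0][0] is the top entry after applying M 2 times to the unit state (1, 0, 0, 0, 0). Equivalently it is h_{6} for the auxiliary sequence (h_n) obeying the same recurrence with h_4 = 1 and h_i = 0 for 0 ≤ i < 4:
h_5 = 2·1 + 3/2·0 + -1·0 + 2·0 + 1·0 = 2
h_6 = 2·2 + 3/2·1 + -1·0 + 2·0 + 1·0 = 11/2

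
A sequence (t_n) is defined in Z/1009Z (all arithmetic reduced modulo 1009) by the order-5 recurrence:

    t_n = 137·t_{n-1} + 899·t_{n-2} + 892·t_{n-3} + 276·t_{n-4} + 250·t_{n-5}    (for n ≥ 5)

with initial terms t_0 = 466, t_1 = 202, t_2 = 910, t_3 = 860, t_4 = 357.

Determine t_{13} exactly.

128

t_5 = 137·357 + 899·860 + 892·910 + 276·202 + 250·466 = 920
t_6 = 137·920 + 899·357 + 892·860 + 276·910 + 250·202 = 245
t_7 = 137·245 + 899·920 + 892·357 + 276·860 + 250·910 = 288
t_8 = 137·288 + 899·245 + 892·920 + 276·357 + 250·860 = 454
t_9 = 137·454 + 899·288 + 892·245 + 276·920 + 250·357 = 954
t_10 = 137·954 + 899·454 + 892·288 + 276·245 + 250·920 = 613
t_11 = 137·613 + 899·954 + 892·454 + 276·288 + 250·245 = 67
t_12 = 137·67 + 899·613 + 892·954 + 276·454 + 250·288 = 192
t_13 = 137·192 + 899·67 + 892·613 + 276·954 + 250·454 = 128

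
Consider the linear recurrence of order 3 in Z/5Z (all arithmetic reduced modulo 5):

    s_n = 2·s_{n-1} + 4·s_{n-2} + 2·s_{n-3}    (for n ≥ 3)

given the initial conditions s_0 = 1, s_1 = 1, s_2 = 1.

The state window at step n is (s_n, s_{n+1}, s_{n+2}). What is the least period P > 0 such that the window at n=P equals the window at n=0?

n=0: window = (1, 1, 1)
n=1: window = (1, 1, 3)
n=2: window = (1, 3, 2)
n=3: window = (3, 2, 3)
n=4: window = (2, 3, 0)
n=5: window = (3, 0, 1)
n=6: window = (0, 1, 3)
n=7: window = (1, 3, 0)
n=8: window = (3, 0, 4)
n=9: window = (0, 4, 4)
n=10: window = (4, 4, 4)
n=11: window = (4, 4, 2)
n=12: window = (4, 2, 3)
n=13: window = (2, 3, 2)
n=14: window = (3, 2, 0)
n=15: window = (2, 0, 4)
n=16: window = (0, 4, 2)
n=17: window = (4, 2, 0)
n=18: window = (2, 0, 1)
n=19: window = (0, 1, 1)
n=20: window = (1, 1, 1)
window at n=20 equals window at n=0 → period = 20

20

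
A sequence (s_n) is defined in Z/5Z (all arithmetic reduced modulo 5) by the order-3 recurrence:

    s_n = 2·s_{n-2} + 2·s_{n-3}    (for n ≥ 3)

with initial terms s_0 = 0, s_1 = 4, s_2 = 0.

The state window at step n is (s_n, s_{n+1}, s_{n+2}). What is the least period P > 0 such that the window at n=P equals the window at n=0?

124

n=0: window = (0, 4, 0)
n=1: window = (4, 0, 3)
n=2: window = (0, 3, 3)
n=3: window = (3, 3, 1)
n=4: window = (3, 1, 2)
n=5: window = (1, 2, 3)
n=6: window = (2, 3, 1)
n=7: window = (3, 1, 0)
n=8: window = (1, 0, 3)
n=9: window = (0, 3, 2)
n=10: window = (3, 2, 1)
n=11: window = (2, 1, 0)
n=12: window = (1, 0, 1)
n=13: window = (0, 1, 2)
n=14: window = (1, 2, 2)
n=15: window = (2, 2, 1)
n=16: window = (2, 1, 3)
n=17: window = (1, 3, 1)
n=18: window = (3, 1, 3)
n=19: window = (1, 3, 3)
n=20: window = (3, 3, 3)
n=21: window = (3, 3, 2)
n=22: window = (3, 2, 2)
n=23: window = (2, 2, 0)
n=24: window = (2, 0, 3)
n=25: window = (0, 3, 4)
n=26: window = (3, 4, 1)
n=27: window = (4, 1, 4)
n=28: window = (1, 4, 0)
n=29: window = (4, 0, 0)
n=30: window = (0, 0, 3)
n=31: window = (0, 3, 0)
n=32: window = (3, 0, 1)
n=33: window = (0, 1, 1)
n=34: window = (1, 1, 2)
n=35: window = (1, 2, 4)
n=36: window = (2, 4, 1)
n=37: window = (4, 1, 2)
n=38: window = (1, 2, 0)
n=39: window = (2, 0, 1)
n=40: window = (0, 1, 4)
…
n=122: window = (2, 0, 0)
n=123: window = (0, 0, 4)
n=124: window = (0, 4, 0)
window at n=124 equals window at n=0 → period = 124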